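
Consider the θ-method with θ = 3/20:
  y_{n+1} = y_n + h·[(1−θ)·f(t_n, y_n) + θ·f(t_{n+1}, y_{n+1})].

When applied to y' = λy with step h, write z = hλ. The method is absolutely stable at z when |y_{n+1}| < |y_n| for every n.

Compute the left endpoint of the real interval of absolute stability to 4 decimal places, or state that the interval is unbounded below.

z* = -2.8571.

Set f=λy, z=hλ:
  y_{n+1} = y_n + z·[17/20·y_n + 3/20·y_{n+1}] ⇒ (1 − 3/20z)y_{n+1} = (1 + 17/20z)y_n
  Hence R(z) = (1 + 17/20z)/(1 − 3/20z).

Find x<0 with |R(x)|<1.
x=-0.5: |R|=0.5349
R=−1: 1+17/20x = −1+3/20x ⇒ -7/10x=2 ⇒ x=2/(-7/10)=-2.8571
Confirm numerically:
  x=-2.442: |R|=0.78731 <1
  x=-2.249: |R|=0.68168 <1
  x=-2.125: |R|=0.61137 <1
  x=-1.373: |R|=0.13852 <1
  x=-3.214: |R|=1.16854 >1
  x=-3.122: |R|=1.12627 >1
  x=-3.024: |R|=1.08035 >1
So |R|<1 on (-2.8571, 0).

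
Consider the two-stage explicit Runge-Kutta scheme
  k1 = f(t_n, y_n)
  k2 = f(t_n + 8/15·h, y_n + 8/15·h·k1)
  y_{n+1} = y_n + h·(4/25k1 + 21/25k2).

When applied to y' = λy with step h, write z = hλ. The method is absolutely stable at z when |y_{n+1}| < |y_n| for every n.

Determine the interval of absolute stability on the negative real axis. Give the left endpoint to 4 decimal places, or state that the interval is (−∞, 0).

With y'=λy (z=hλ):
  k1=λy_n ⇒ h·k1=z·y_n;  k2=λ(1+8/15z)y_n ⇒ h·k2=z(1+8/15z)y_n
  y_{n+1}/y_n = 1 + 4/25z + 21/25z(1+8/15z) = 1 + z + 56/125z²
  so R(z) = 1 + z + 56/125z².

Need |R(x)|<1, x<0.
x=-1.41: |R|=0.4807
R=1: x+56/125x²=0 ⇒ x=−125/56=-2.2321; min R=1−1/(4·56/125)=0.4420>−1
Confirm numerically:
  x=-1.874: |R|=0.69932 <1
  x=-1.608: |R|=0.55038 <1
  x=-1.353: |R|=0.46711 <1
  x=-1.227: |R|=0.44748 <1
  x=-2.805: |R|=1.71988 >1
  x=-2.616: |R|=1.44987 >1
Interval (-2.2321, 0).

z∈(-2.2321,0).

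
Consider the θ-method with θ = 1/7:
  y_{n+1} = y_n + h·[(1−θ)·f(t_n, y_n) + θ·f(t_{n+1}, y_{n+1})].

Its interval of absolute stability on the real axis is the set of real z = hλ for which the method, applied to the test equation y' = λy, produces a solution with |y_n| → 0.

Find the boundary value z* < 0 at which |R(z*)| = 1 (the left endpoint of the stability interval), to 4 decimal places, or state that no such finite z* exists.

Set f=λy, z=hλ:
  y_{n+1} = y_n + z·[6/7·y_n + 1/7·y_{n+1}] ⇒ (1 − 1/7z)y_{n+1} = (1 + 6/7z)y_n
  R(z) = (1 + 6/7z)/(1 − 1/7z).

Solve |R(x)|<1 on ℝ⁻.
x=-1.15: |R|=0.0123
R=−1: 1+6/7x = −1+1/7x ⇒ -5/7x=2 ⇒ x=2/(-5/7)=-2.8000
Confirm numerically:
  x=-2.336: |R|=0.75150 <1
  x=-2.296: |R|=0.72892 <1
  x=-2.147: |R|=0.64305 <1
  x=-1.280: |R|=0.08213 <1
  x=-3.372: |R|=1.27574 >1
  x=-3.316: |R|=1.25010 >1
  x=-3.226: |R|=1.20829 >1
Interval (-2.8000, 0).

left endpoint -2.8000.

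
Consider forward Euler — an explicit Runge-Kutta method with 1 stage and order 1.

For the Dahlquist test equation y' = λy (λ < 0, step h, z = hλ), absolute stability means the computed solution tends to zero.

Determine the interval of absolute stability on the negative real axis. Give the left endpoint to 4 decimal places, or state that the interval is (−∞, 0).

On y'=λy, z=hλ:
  order 1, 1-stage ⇒ R(z)=1+z
  (e.g. R(-1.31)=-0.31000, |R|=0.31000)

Boundary: |R(x)|=1, x<0.
x=-1.31: |R|=0.3100
|R(-2.14)|=1.1400 |R(-1.92)|=0.9200 |R(-0.82)|=0.1800
Bisect:
  x_lo=-2.6767 |R|=1.6767  x_hi=-0.0922 |R|=0.9078
  mid=-1.38447 |R|=0.38447 →hi
  mid=-2.03059 |R|=1.03059 →lo
  mid=-1.70753 |R|=0.70753 →hi
  mid=-1.86906 |R|=0.86906 →hi
  mid=-1.94982 |R|=0.94982 →hi
  mid=-1.99020 |R|=0.99020 →hi
  mid=-2.01039 |R|=1.01039 →lo
  mid=-2.00030 |R|=1.00030 →lo
  ...
  [-2.00014,-1.99998] ⇒ x*=-2.0000
Stable set (-2.0000, 0).

(-2.0000, 0).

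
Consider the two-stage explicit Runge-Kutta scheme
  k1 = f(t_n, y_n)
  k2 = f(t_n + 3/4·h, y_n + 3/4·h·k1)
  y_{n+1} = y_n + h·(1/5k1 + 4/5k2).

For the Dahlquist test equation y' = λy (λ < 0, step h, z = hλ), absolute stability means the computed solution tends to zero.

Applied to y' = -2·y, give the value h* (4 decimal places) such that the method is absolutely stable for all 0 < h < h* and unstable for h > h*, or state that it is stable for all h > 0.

Test eqn y'=λy, z=hλ:
  k1=λy_n ⇒ h·k1=z·y_n;  k2=λ(1+3/4z)y_n ⇒ h·k2=z(1+3/4z)y_n
  y_{n+1}/y_n = 1 + 1/5z + 4/5z(1+3/4z) = 1 + z + 3/5z²
  so R(z) = 1 + z + 3/5z².

Need |R(x)|<1, x<0.
x=-1.56: |R|=0.9002
R=1: x+3/5x²=0 ⇒ x=−5/3=-1.6667; min R=1−1/(4·3/5)=0.5833>−1
Confirm numerically:
  x=-1.570: |R|=0.90894 <1
  x=-1.378: |R|=0.76133 <1
  x=-1.353: |R|=0.74537 <1
  x=-2.116: |R|=1.57047 >1
  x=-2.051: |R|=1.47296 >1
Interval (-1.6667, 0).

(-1.6667,0); λ=-2 ⇒ h* = (5/3)/2 = 0.8333.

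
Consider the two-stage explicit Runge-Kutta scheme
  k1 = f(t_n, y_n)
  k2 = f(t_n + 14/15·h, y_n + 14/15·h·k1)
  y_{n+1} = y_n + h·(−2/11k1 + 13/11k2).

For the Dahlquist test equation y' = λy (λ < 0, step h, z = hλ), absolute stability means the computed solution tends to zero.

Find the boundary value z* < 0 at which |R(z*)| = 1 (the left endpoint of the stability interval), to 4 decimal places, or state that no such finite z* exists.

On y'=λy, z=hλ:
  k1=λy_n ⇒ h·k1=z·y_n;  k2=λ(1+14/15z)y_n ⇒ h·k2=z(1+14/15z)y_n
  y_{n+1}/y_n = 1 − 2/11z + 13/11z(1+14/15z) = 1 + z + 182/165z²
  Hence R(z) = 1 + z + 182/165z².

Solve |R(x)|<1 on ℝ⁻.
x=-0.69: |R|=0.8352
R=1: x+182/165x²=0 ⇒ x=−165/182=-0.9066; min R=1−1/(4·182/165)=0.7734>−1
Confirm numerically:
  x=-0.835: |R|=0.93406 <1
  x=-0.821: |R|=0.92249 <1
  x=-0.534: |R|=0.78054 <1
  x=-0.497: |R|=0.77546 <1
  x=-1.178: |R|=1.35266 >1
  x=-0.943: |R|=1.03787 >1
So |R|<1 on (-0.9066, 0).

z* = -0.9066.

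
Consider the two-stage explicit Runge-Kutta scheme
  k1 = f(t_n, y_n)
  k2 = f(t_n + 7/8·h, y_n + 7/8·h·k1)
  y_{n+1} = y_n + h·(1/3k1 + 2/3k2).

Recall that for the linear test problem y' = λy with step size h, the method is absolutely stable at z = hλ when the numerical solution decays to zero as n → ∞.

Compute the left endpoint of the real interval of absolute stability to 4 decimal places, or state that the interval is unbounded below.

z* = -1.7143.

Set f=λy, z=hλ:
  k1=λy_n ⇒ h·k1=z·y_n;  k2=λ(1+7/8z)y_n ⇒ h·k2=z(1+7/8z)y_n
  y_{n+1}/y_n = 1 + 1/3z + 2/3z(1+7/8z) = 1 + z + 7/12z²
  R(z) = 1 + z + 7/12z².

Find x<0 with |R(x)|<1.
x=-1.73: |R|=1.0159
R=1: x+7/12x²=0 ⇒ x=−12/7=-1.7143; min R=1−1/(4·7/12)=0.5714>−1
Confirm numerically:
  x=-1.658: |R|=0.94556 <1
  x=-1.616: |R|=0.90735 <1
  x=-1.079: |R|=0.60014 <1
  x=-2.191: |R|=1.60928 >1
  x=-2.147: |R|=1.54194 >1
  x=-1.971: |R|=1.29516 >1
So |R|<1 on (-1.7143, 0).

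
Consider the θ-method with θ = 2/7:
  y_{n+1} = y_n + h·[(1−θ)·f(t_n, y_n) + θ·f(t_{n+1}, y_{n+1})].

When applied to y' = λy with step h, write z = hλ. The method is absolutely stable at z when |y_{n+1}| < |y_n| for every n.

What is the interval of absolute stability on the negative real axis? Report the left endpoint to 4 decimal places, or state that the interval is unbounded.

Set f=λy, z=hλ:
  y_{n+1} = y_n + z·[5/7·y_n + 2/7·y_{n+1}] ⇒ (1 − 2/7z)y_{n+1} = (1 + 5/7z)y_n
  ⇒ R(z) = (1 + 5/7z)/(1 − 2/7z).

Solve |R(x)|<1 on ℝ⁻.
x=-0.31: |R|=0.7152
R=−1: 1+5/7x = −1+2/7x ⇒ -3/7x=2 ⇒ x=2/(-3/7)=-4.6667
Confirm numerically:
  x=-3.719: |R|=0.80309 <1
  x=-3.372: |R|=0.71740 <1
  x=-2.691: |R|=0.52132 <1
  x=-2.600: |R|=0.49180 <1
  x=-5.197: |R|=1.09147 >1
  x=-5.098: |R|=1.07525 >1
  x=-5.054: |R|=1.06792 >1
So |R|<1 on (-4.6667, 0).

z∈(-4.6667,0).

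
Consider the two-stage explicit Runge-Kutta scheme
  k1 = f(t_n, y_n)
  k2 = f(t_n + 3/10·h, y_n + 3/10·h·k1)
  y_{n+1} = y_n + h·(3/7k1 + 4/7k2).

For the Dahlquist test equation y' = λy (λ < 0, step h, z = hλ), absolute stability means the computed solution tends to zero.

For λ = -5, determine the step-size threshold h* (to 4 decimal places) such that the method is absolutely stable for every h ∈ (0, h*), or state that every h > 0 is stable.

Set f=λy, z=hλ:
  k1=λy_n ⇒ h·k1=z·y_n;  k2=λ(1+3/10z)y_n ⇒ h·k2=z(1+3/10z)y_n
  y_{n+1}/y_n = 1 + 3/7z + 4/7z(1+3/10z) = 1 + z + 6/35z²
  ⇒ R(z) = 1 + z + 6/35z².

Need |R(x)|<1, x<0.
x=-1.39: |R|=0.0588
R=1: x+6/35x²=0 ⇒ x=−35/6=-5.8333; min R=1−1/(4·6/35)=-0.4583>−1
Confirm numerically:
  x=-5.536: |R|=0.71782 <1
  x=-3.944: |R|=0.27741 <1
  x=-2.824: |R|=0.45686 <1
  x=-5.987: |R|=1.15771 >1
  x=-5.969: |R|=1.13882 >1
Interval (-5.8333, 0).

(-5.8333,0); λ=-5 ⇒ h* = (35/6)/5 = 1.1667.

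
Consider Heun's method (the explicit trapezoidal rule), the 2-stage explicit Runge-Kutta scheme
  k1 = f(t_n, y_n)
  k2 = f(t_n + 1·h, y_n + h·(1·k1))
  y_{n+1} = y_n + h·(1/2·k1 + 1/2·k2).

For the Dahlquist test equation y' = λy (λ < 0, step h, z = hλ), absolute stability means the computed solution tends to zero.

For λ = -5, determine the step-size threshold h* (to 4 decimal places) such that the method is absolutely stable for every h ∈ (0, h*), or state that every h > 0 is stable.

(-2.0000,0); λ=-5 ⇒ h* = 0.4000.

With y'=λy (z=hλ):
  order 2, 2-stage ⇒ R(z)=1+z+z^2/2
  (e.g. R(-0.88)=0.50720, |R|=0.50720)

Solve |R(x)|<1 on ℝ⁻.
x=-0.88: |R|=0.5072
|R(-2.02)|=1.0202 |R(-1.78)|=0.8042 |R(-1.09)|=0.5040
Bisect:
  x_lo=-2.8617 |R|=2.2330  x_hi=-0.2452 |R|=0.7848
  mid=-1.55347 |R|=0.65316 →hi
  mid=-2.20758 |R|=1.22913 →lo
  mid=-1.88053 |R|=0.88766 →hi
  mid=-2.04405 |R|=1.04502 →lo
  mid=-1.96229 |R|=0.96300 →hi
  mid=-2.00317 |R|=1.00318 →lo
  mid=-1.98273 |R|=0.98288 →hi
  mid=-1.99295 |R|=0.99298 →hi
  mid=-1.99806 |R|=0.99806 →hi
  ...
  [-2.00014,-1.99998] ⇒ x*=-2.0000
Stable set (-2.0000, 0).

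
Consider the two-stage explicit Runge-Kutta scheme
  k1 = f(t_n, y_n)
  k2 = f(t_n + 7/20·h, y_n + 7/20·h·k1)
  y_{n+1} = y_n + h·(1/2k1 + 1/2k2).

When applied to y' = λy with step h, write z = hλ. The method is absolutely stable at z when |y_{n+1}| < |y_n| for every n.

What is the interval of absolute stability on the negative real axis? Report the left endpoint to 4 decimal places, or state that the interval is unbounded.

(-5.7143, 0).

Set f=λy, z=hλ:
  k1=λy_n ⇒ h·k1=z·y_n;  k2=λ(1+7/20z)y_n ⇒ h·k2=z(1+7/20z)y_n
  y_{n+1}/y_n = 1 + 1/2z + 1/2z(1+7/20z) = 1 + z + 7/40z²
  Hence R(z) = 1 + z + 7/40z².

Need |R(x)|<1, x<0.
x=-0.85: |R|=0.2764
R=1: x+7/40x²=0 ⇒ x=−40/7=-5.7143; min R=1−1/(4·7/40)=-0.4286>−1
Confirm numerically:
  x=-5.455: |R|=0.75248 <1
  x=-5.159: |R|=0.49867 <1
  x=-3.265: |R|=0.39946 <1
  x=-3.226: |R|=0.40476 <1
  x=-6.117: |R|=1.43110 >1
  x=-5.834: |R|=1.12222 >1
So |R|<1 on (-5.7143, 0).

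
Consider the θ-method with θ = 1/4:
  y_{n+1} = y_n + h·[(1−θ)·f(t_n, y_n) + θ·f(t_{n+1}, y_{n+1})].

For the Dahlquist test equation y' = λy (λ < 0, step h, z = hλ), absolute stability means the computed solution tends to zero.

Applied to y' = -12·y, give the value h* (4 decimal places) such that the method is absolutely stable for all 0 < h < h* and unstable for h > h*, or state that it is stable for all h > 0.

Test eqn y'=λy, z=hλ:
  y_{n+1} = y_n + z·[3/4·y_n + 1/4·y_{n+1}] ⇒ (1 − 1/4z)y_{n+1} = (1 + 3/4z)y_n
  Hence R(z) = (1 + 3/4z)/(1 − 1/4z).

Find x<0 with |R(x)|<1.
x=-1.26: |R|=0.0418
R=−1: 1+3/4x = −1+1/4x ⇒ -1/2x=2 ⇒ x=2/(-1/2)=-4.0000
Confirm numerically:
  x=-2.742: |R|=0.62682 <1
  x=-2.606: |R|=0.57796 <1
  x=-2.175: |R|=0.40891 <1
  x=-4.496: |R|=1.11676 >1
  x=-4.126: |R|=1.03101 >1
  x=-4.112: |R|=1.02761 >1
Interval (-4.0000, 0).

(-4.0000,0); λ=-12 ⇒ h* = (4)/12 = 0.3333.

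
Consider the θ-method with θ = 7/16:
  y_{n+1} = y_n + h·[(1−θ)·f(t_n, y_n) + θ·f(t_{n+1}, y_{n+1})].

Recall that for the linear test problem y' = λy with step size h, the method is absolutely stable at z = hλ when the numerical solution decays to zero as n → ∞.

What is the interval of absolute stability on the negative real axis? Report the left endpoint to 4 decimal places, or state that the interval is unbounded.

On y'=λy, z=hλ:
  y_{n+1} = y_n + z·[9/16·y_n + 7/16·y_{n+1}] ⇒ (1 − 7/16z)y_{n+1} = (1 + 9/16z)y_n
  so R(z) = (1 + 9/16z)/(1 − 7/16z).

Boundary: |R(x)|=1, x<0.
x=-1.75: |R|=0.0088
R=−1: 1+9/16x = −1+7/16x ⇒ -1/8x=2 ⇒ x=2/(-1/8)=-16.0000
Confirm numerically:
  x=-12.681: |R|=0.93664 <1
  x=-11.531: |R|=0.90759 <1
  x=-9.593: |R|=0.84589 <1
  x=-16.415: |R|=1.00634 >1
  x=-16.378: |R|=1.00579 >1
Stable set (-16.0000, 0).

z∈(-16.0000,0).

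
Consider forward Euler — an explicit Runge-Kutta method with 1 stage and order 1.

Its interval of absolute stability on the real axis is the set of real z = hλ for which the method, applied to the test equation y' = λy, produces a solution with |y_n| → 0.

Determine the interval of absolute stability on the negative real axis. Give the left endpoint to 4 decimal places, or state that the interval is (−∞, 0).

Set f=λy, z=hλ:
  order 1, 1-stage ⇒ R(z)=1+z
  (e.g. R(-0.5)=0.50000, |R|=0.50000)

Boundary: |R(x)|=1, x<0.
x=-0.5: |R|=0.5000
|R(-1.8)|=0.8000 |R(-1.17)|=0.1700 |R(-0.68)|=0.3200
Bisect:
  x_lo=-2.3450 |R|=1.3450  x_hi=-0.1403 |R|=0.8597
  mid=-1.24268 |R|=0.24268 →hi
  mid=-1.79385 |R|=0.79385 →hi
  mid=-2.06944 |R|=1.06944 →lo
  mid=-1.93164 |R|=0.93164 →hi
  mid=-2.00054 |R|=1.00054 →lo
  mid=-1.96609 |R|=0.96609 →hi
  mid=-1.98332 |R|=0.98332 →hi
  mid=-1.99193 |R|=0.99193 →hi
  ...
  [-2.00000,-1.99987] ⇒ x*=-2.0000
Stable set (-2.0000, 0).

(-2.0000, 0).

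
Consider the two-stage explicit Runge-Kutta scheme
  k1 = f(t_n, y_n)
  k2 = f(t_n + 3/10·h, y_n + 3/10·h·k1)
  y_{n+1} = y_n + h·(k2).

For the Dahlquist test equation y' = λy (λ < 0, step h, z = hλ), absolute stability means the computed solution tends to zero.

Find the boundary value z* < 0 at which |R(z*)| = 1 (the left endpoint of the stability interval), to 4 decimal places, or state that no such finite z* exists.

left endpoint -3.3333.

On y'=λy, z=hλ:
  k1=λy_n ⇒ h·k1=z·y_n;  k2=λ(1+3/10z)y_n ⇒ h·k2=z(1+3/10z)y_n
  y_{n+1}/y_n = 1 + z(1+3/10z) = 1 + z + 3/10z²
  R(z) = 1 + z + 3/10z².

Find x<0 with |R(x)|<1.
x=-0.82: |R|=0.3817
R=1: x+3/10x²=0 ⇒ x=−10/3=-3.3333; min R=1−1/(4·3/10)=0.1667>−1
Confirm numerically:
  x=-3.260: |R|=0.92828 <1
  x=-3.087: |R|=0.77187 <1
  x=-1.562: |R|=0.16995 <1
  x=-3.590: |R|=1.27643 >1
  x=-3.452: |R|=1.12289 >1
So |R|<1 on (-3.3333, 0).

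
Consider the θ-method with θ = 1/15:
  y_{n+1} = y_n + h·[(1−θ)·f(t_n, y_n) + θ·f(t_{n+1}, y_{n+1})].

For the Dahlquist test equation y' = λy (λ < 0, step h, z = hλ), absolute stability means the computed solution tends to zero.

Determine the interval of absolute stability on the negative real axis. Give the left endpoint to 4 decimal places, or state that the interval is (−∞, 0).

With y'=λy (z=hλ):
  y_{n+1} = y_n + z·[14/15·y_n + 1/15·y_{n+1}] ⇒ (1 − 1/15z)y_{n+1} = (1 + 14/15z)y_n
  Hence R(z) = (1 + 14/15z)/(1 − 1/15z).

Find x<0 with |R(x)|<1.
x=-1.27: |R|=0.1709
R=−1: 1+14/15x = −1+1/15x ⇒ -13/15x=2 ⇒ x=2/(-13/15)=-2.3077
Confirm numerically:
  x=-2.139: |R|=0.87205 <1
  x=-1.553: |R|=0.40730 <1
  x=-1.472: |R|=0.34046 <1
  x=-2.654: |R|=1.25501 >1
  x=-2.358: |R|=1.03768 >1
Interval (-2.3077, 0).

(-2.3077, 0).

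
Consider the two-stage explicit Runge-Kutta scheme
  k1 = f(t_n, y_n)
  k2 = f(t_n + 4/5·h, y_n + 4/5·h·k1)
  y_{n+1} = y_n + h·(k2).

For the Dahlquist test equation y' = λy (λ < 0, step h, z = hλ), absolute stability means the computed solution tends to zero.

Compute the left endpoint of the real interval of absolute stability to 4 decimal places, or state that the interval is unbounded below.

left endpoint -1.2500.

Set f=λy, z=hλ:
  k1=λy_n ⇒ h·k1=z·y_n;  k2=λ(1+4/5z)y_n ⇒ h·k2=z(1+4/5z)y_n
  y_{n+1}/y_n = 1 + z(1+4/5z) = 1 + z + 4/5z²
  ⇒ R(z) = 1 + z + 4/5z².

Need |R(x)|<1, x<0.
x=-0.64: |R|=0.6877
R=1: x+4/5x²=0 ⇒ x=−5/4=-1.2500; min R=1−1/(4·4/5)=0.6875>−1
Confirm numerically:
  x=-0.936: |R|=0.76488 <1
  x=-0.672: |R|=0.68927 <1
  x=-0.627: |R|=0.68750 <1
  x=-1.701: |R|=1.61372 >1
  x=-1.697: |R|=1.60685 >1
  x=-1.406: |R|=1.17547 >1
Interval (-1.2500, 0).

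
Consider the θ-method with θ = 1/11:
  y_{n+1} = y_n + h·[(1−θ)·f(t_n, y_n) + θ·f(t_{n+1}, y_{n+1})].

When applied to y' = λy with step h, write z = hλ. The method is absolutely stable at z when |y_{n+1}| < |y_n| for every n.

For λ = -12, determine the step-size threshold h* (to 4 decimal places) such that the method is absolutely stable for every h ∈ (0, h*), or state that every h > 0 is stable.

With y'=λy (z=hλ):
  y_{n+1} = y_n + z·[10/11·y_n + 1/11·y_{n+1}] ⇒ (1 − 1/11z)y_{n+1} = (1 + 10/11z)y_n
  so R(z) = (1 + 10/11z)/(1 − 1/11z).

Need |R(x)|<1, x<0.
x=-1.45: |R|=0.2811
R=−1: 1+10/11x = −1+1/11x ⇒ -9/11x=2 ⇒ x=2/(-9/11)=-2.4444
Confirm numerically:
  x=-2.167: |R|=0.81036 <1
  x=-1.920: |R|=0.63467 <1
  x=-1.499: |R|=0.31923 <1
  x=-2.838: |R|=1.25596 >1
  x=-2.758: |R|=1.20512 >1
So |R|<1 on (-2.4444, 0).

(-2.4444,0); λ=-12 ⇒ h* = (22/9)/12 = 0.2037.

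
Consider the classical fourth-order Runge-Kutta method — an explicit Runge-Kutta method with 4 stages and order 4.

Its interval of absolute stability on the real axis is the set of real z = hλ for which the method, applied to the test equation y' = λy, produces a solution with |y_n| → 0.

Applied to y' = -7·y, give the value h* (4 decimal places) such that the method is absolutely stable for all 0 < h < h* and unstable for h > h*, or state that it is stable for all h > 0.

(-2.7853,0); λ=-7 ⇒ h* = 0.3979.

Test eqn y'=λy, z=hλ:
  order 4, 4-stage ⇒ R(z)=1+z+z^2/2+z^3/6+z^4/24
  (e.g. R(-1.67)=0.27229, |R|=0.27229)

Find x<0 with |R(x)|<1.
x=-1.67: |R|=0.2723
|R(-2.28)|=0.4698 |R(-1.81)|=0.2870 |R(-1.29)|=0.2997
Bisect:
  x_lo=-3.6780 |R|=3.4181  x_hi=-0.2435 |R|=0.7839
  mid=-1.96074 |R|=0.32101 →hi
  mid=-2.81935 |R|=1.05257 →lo
  mid=-2.39004 |R|=0.55027 →hi
  mid=-2.60469 |R|=0.76015 →hi
  mid=-2.71202 |R|=0.89503 →hi
  mid=-2.76568 |R|=0.97083 →hi
  mid=-2.79251 |R|=1.01094 →lo
  mid=-2.77910 |R|=0.99070 →hi
  ...
  [-2.78539,-2.78518] ⇒ x*=-2.7853
Stable set (-2.7853, 0).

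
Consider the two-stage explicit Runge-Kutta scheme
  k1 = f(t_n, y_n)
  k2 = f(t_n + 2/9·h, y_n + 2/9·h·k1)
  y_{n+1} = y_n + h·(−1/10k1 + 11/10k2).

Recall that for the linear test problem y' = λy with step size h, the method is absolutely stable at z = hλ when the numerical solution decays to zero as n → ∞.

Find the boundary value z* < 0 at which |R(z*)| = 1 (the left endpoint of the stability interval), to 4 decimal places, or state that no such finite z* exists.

z* = -4.0909.

Set f=λy, z=hλ:
  k1=λy_n ⇒ h·k1=z·y_n;  k2=λ(1+2/9z)y_n ⇒ h·k2=z(1+2/9z)y_n
  y_{n+1}/y_n = 1 − 1/10z + 11/10z(1+2/9z) = 1 + z + 11/45z²
  ⇒ R(z) = 1 + z + 11/45z².

Need |R(x)|<1, x<0.
x=-1.1: |R|=0.1958
R=1: x+11/45x²=0 ⇒ x=−45/11=-4.0909; min R=1−1/(4·11/45)=-0.0227>−1
Confirm numerically:
  x=-4.021: |R|=0.93129 <1
  x=-2.857: |R|=0.13827 <1
  x=-2.566: |R|=0.04351 <1
  x=-2.514: |R|=0.03094 <1
  x=-4.600: |R|=1.57244 >1
  x=-4.460: |R|=1.40239 >1
  x=-4.330: |R|=1.25306 >1
So |R|<1 on (-4.0909, 0).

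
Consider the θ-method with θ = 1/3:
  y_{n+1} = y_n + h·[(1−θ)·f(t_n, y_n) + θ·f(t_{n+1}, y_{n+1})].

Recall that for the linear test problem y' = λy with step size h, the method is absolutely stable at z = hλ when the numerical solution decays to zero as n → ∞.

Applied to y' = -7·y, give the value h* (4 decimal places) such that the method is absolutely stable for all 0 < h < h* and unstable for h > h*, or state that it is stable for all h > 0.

On y'=λy, z=hλ:
  y_{n+1} = y_n + z·[2/3·y_n + 1/3·y_{n+1}] ⇒ (1 − 1/3z)y_{n+1} = (1 + 2/3z)y_n
  Hence R(z) = (1 + 2/3z)/(1 − 1/3z).

Find x<0 with |R(x)|<1.
x=-0.64: |R|=0.4725
R=−1: 1+2/3x = −1+1/3x ⇒ -1/3x=2 ⇒ x=2/(-1/3)=-6.0000
Confirm numerically:
  x=-3.334: |R|=0.57910 <1
  x=-2.882: |R|=0.46991 <1
  x=-2.880: |R|=0.46939 <1
  x=-2.613: |R|=0.39658 <1
  x=-6.520: |R|=1.05462 >1
  x=-6.365: |R|=1.03897 >1
  x=-6.030: |R|=1.00332 >1
So |R|<1 on (-6.0000, 0).

(-6.0000,0); λ=-7 ⇒ h* = (6)/7 = 0.8571.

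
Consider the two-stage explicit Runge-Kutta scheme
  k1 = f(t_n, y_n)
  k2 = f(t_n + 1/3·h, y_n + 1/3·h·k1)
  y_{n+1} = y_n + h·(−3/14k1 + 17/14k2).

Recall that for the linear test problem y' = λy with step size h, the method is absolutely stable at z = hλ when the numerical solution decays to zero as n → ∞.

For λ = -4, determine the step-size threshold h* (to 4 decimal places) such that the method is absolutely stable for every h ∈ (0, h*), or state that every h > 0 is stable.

With y'=λy (z=hλ):
  k1=λy_n ⇒ h·k1=z·y_n;  k2=λ(1+1/3z)y_n ⇒ h·k2=z(1+1/3z)y_n
  y_{n+1}/y_n = 1 − 3/14z + 17/14z(1+1/3z) = 1 + z + 17/42z²
  ⇒ R(z) = 1 + z + 17/42z².

Need |R(x)|<1, x<0.
x=-0.77: |R|=0.4700
R=1: x+17/42x²=0 ⇒ x=−42/17=-2.4706; min R=1−1/(4·17/42)=0.3824>−1
Confirm numerically:
  x=-2.051: |R|=0.65167 <1
  x=-1.969: |R|=0.60025 <1
  x=-1.688: |R|=0.46531 <1
  x=-1.314: |R|=0.38486 <1
  x=-2.918: |R|=1.52844 >1
  x=-2.774: |R|=1.34067 >1
  x=-2.557: |R|=1.08943 >1
So |R|<1 on (-2.4706, 0).

(-2.4706,0); λ=-4 ⇒ h* = (42/17)/4 = 0.6176.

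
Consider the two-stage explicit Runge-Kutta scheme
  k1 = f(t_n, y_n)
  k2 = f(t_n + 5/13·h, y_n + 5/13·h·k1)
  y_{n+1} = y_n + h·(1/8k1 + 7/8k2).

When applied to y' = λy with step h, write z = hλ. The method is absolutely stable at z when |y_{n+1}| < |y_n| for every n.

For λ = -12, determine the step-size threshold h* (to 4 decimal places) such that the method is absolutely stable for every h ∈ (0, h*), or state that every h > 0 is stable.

With y'=λy (z=hλ):
  k1=λy_n ⇒ h·k1=z·y_n;  k2=λ(1+5/13z)y_n ⇒ h·k2=z(1+5/13z)y_n
  y_{n+1}/y_n = 1 + 1/8z + 7/8z(1+5/13z) = 1 + z + 35/104z²
  so R(z) = 1 + z + 35/104z².

Find x<0 with |R(x)|<1.
x=-0.96: |R|=0.3502
R=1: x+35/104x²=0 ⇒ x=−104/35=-2.9714; min R=1−1/(4·35/104)=0.2571>−1
Confirm numerically:
  x=-2.860: |R|=0.89275 <1
  x=-1.900: |R|=0.31490 <1
  x=-1.390: |R|=0.26023 <1
  x=-3.278: |R|=1.33820 >1
  x=-3.214: |R|=1.26237 >1
  x=-3.195: |R|=1.24039 >1
So |R|<1 on (-2.9714, 0).

(-2.9714,0); λ=-12 ⇒ h* = (104/35)/12 = 0.2476.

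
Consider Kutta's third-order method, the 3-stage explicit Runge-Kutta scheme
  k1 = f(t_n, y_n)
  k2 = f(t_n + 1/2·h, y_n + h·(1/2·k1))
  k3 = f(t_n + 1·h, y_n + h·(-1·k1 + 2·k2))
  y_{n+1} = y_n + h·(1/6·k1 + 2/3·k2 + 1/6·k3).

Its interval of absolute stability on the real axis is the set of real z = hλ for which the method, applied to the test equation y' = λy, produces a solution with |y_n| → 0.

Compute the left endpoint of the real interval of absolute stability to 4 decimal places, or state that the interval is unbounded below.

left endpoint -2.5127.

Test eqn y'=λy, z=hλ:
  order 3, 3-stage ⇒ R(z)=1+z+z^2/2+z^3/6
  (e.g. R(-1.66)=-0.04458, |R|=0.04458)

Find x<0 with |R(x)|<1.
x=-1.66: |R|=0.0446
|R(-2.47)|=0.9311 |R(-1.83)|=0.1770 |R(-1.76)|=0.1198
Bisect:
  x_lo=-3.0089 |R|=2.0223  x_hi=-0.2056 |R|=0.8141
  mid=-1.60724 |R|=0.00761 →hi
  mid=-2.30806 |R|=0.69372 →hi
  mid=-2.65847 |R|=1.25618 →lo
  mid=-2.48327 |R|=0.95219 →hi
  mid=-2.57087 |R|=1.09816 →lo
  mid=-2.52707 |R|=1.02371 →lo
  mid=-2.50517 |R|=0.98759 →hi
  mid=-2.51612 |R|=1.00556 →lo
  mid=-2.51064 |R|=0.99655 →hi
  mid=-2.51338 |R|=1.00105 →lo
  ...
  [-2.51287,-2.51270] ⇒ x*=-2.5127
So |R|<1 on (-2.5127, 0).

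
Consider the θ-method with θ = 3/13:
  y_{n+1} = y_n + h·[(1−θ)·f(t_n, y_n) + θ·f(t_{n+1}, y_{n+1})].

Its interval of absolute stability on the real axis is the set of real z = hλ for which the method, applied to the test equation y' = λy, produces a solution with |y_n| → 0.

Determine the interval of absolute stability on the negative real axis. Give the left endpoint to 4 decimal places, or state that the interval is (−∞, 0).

z∈(-3.7143,0).

On y'=λy, z=hλ:
  y_{n+1} = y_n + z·[10/13·y_n + 3/13·y_{n+1}] ⇒ (1 − 3/13z)y_{n+1} = (1 + 10/13z)y_n
  so R(z) = (1 + 10/13z)/(1 − 3/13z).

Find x<0 with |R(x)|<1.
x=-0.61: |R|=0.4653
R=−1: 1+10/13x = −1+3/13x ⇒ -7/13x=2 ⇒ x=2/(-7/13)=-3.7143
Confirm numerically:
  x=-3.636: |R|=0.97708 <1
  x=-2.916: |R|=0.74306 <1
  x=-2.781: |R|=0.69390 <1
  x=-2.547: |R|=0.60414 <1
  x=-4.097: |R|=1.10593 >1
  x=-3.969: |R|=1.07159 >1
  x=-3.940: |R|=1.06366 >1
Interval (-3.7143, 0).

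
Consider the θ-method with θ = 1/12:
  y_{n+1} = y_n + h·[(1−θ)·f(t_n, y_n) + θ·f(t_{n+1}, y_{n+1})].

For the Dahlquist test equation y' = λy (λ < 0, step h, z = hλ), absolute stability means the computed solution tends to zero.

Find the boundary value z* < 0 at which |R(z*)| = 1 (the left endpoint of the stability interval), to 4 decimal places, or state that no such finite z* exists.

z* = -2.4000.

On y'=λy, z=hλ:
  y_{n+1} = y_n + z·[11/12·y_n + 1/12·y_{n+1}] ⇒ (1 − 1/12z)y_{n+1} = (1 + 11/12z)y_n
  Hence R(z) = (1 + 11/12z)/(1 − 1/12z).

Solve |R(x)|<1 on ℝ⁻.
x=-1.38: |R|=0.2377
R=−1: 1+11/12x = −1+1/12x ⇒ -5/6x=2 ⇒ x=2/(-5/6)=-2.4000
Confirm numerically:
  x=-2.179: |R|=0.84414 <1
  x=-1.870: |R|=0.61788 <1
  x=-1.649: |R|=0.44978 <1
  x=-2.721: |R|=1.21806 >1
  x=-2.589: |R|=1.12955 >1
  x=-2.454: |R|=1.03736 >1
So |R|<1 on (-2.4000, 0).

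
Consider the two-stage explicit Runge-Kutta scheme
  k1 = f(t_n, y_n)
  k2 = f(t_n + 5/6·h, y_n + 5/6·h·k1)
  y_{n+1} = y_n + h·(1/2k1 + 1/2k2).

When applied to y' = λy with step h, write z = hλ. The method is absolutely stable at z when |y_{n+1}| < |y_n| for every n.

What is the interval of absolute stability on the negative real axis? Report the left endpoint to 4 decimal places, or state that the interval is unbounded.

z∈(-2.4000,0).

With y'=λy (z=hλ):
  k1=λy_n ⇒ h·k1=z·y_n;  k2=λ(1+5/6z)y_n ⇒ h·k2=z(1+5/6z)y_n
  y_{n+1}/y_n = 1 + 1/2z + 1/2z(1+5/6z) = 1 + z + 5/12z²
  R(z) = 1 + z + 5/12z².

Find x<0 with |R(x)|<1.
x=-1.43: |R|=0.4220
R=1: x+5/12x²=0 ⇒ x=−12/5=-2.4000; min R=1−1/(4·5/12)=0.4000>−1
Confirm numerically:
  x=-2.219: |R|=0.83265 <1
  x=-2.044: |R|=0.69681 <1
  x=-2.006: |R|=0.67068 <1
  x=-2.760: |R|=1.41400 >1
  x=-2.728: |R|=1.37283 >1
  x=-2.506: |R|=1.11068 >1
Interval (-2.4000, 0).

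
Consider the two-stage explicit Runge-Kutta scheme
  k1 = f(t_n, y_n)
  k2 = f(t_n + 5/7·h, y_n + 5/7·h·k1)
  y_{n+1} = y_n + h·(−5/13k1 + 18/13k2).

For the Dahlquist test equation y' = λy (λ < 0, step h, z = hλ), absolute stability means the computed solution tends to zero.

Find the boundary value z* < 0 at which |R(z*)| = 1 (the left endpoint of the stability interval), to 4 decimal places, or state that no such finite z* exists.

z* = -1.0111.

On y'=λy, z=hλ:
  k1=λy_n ⇒ h·k1=z·y_n;  k2=λ(1+5/7z)y_n ⇒ h·k2=z(1+5/7z)y_n
  y_{n+1}/y_n = 1 − 5/13z + 18/13z(1+5/7z) = 1 + z + 90/91z²
  so R(z) = 1 + z + 90/91z².

Need |R(x)|<1, x<0.
x=-0.42: |R|=0.7545
R=1: x+90/91x²=0 ⇒ x=−91/90=-1.0111; min R=1−1/(4·90/91)=0.7472>−1
Confirm numerically:
  x=-0.594: |R|=0.75496 <1
  x=-0.488: |R|=0.74753 <1
  x=-0.457: |R|=0.74955 <1
  x=-1.336: |R|=1.42928 >1
  x=-1.325: |R|=1.41133 >1
Stable set (-1.0111, 0).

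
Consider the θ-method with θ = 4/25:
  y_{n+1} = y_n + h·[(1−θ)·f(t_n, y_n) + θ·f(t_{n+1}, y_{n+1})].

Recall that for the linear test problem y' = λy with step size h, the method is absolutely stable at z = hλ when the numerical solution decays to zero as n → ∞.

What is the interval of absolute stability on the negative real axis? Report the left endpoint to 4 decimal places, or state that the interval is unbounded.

Test eqn y'=λy, z=hλ:
  y_{n+1} = y_n + z·[21/25·y_n + 4/25·y_{n+1}] ⇒ (1 − 4/25z)y_{n+1} = (1 + 21/25z)y_n
  so R(z) = (1 + 21/25z)/(1 − 4/25z).

Find x<0 with |R(x)|<1.
x=-1.52: |R|=0.2227
R=−1: 1+21/25x = −1+4/25x ⇒ -17/25x=2 ⇒ x=2/(-17/25)=-2.9412
Confirm numerically:
  x=-2.127: |R|=0.58693 <1
  x=-1.612: |R|=0.28148 <1
  x=-1.338: |R|=0.10207 <1
  x=-1.335: |R|=0.10003 <1
  x=-3.450: |R|=1.22294 >1
  x=-3.208: |R|=1.11990 >1
  x=-3.118: |R|=1.08022 >1
Interval (-2.9412, 0).

(-2.9412, 0).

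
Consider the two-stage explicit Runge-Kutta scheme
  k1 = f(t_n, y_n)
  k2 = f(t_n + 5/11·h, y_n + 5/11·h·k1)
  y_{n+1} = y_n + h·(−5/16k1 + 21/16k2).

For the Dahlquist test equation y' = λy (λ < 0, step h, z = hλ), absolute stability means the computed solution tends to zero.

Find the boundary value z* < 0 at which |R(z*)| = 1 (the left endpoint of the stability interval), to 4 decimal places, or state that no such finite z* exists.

With y'=λy (z=hλ):
  k1=λy_n ⇒ h·k1=z·y_n;  k2=λ(1+5/11z)y_n ⇒ h·k2=z(1+5/11z)y_n
  y_{n+1}/y_n = 1 − 5/16z + 21/16z(1+5/11z) = 1 + z + 105/176z²
  so R(z) = 1 + z + 105/176z².

Find x<0 with |R(x)|<1.
x=-1.57: |R|=0.9005
R=1: x+105/176x²=0 ⇒ x=−176/105=-1.6762; min R=1−1/(4·105/176)=0.5810>−1
Confirm numerically:
  x=-1.177: |R|=0.64947 <1
  x=-1.153: |R|=0.64011 <1
  x=-0.888: |R|=0.58244 <1
  x=-0.719: |R|=0.58941 <1
  x=-2.011: |R|=1.40169 >1
  x=-1.830: |R|=1.16792 >1
Interval (-1.6762, 0).

z* = -1.6762.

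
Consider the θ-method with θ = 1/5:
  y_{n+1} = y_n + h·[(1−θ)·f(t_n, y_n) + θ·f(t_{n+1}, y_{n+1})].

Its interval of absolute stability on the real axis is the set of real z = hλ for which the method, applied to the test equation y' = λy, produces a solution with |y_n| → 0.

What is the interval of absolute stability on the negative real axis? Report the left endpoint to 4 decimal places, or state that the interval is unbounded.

z∈(-3.3333,0).

On y'=λy, z=hλ:
  y_{n+1} = y_n + z·[4/5·y_n + 1/5·y_{n+1}] ⇒ (1 − 1/5z)y_{n+1} = (1 + 4/5z)y_n
  R(z) = (1 + 4/5z)/(1 − 1/5z).

Find x<0 with |R(x)|<1.
x=-1.5: |R|=0.1538
R=−1: 1+4/5x = −1+1/5x ⇒ -3/5x=2 ⇒ x=2/(-3/5)=-3.3333
Confirm numerically:
  x=-2.794: |R|=0.79240 <1
  x=-2.519: |R|=0.67509 <1
  x=-2.246: |R|=0.54982 <1
  x=-1.441: |R|=0.11862 <1
  x=-3.588: |R|=1.08896 >1
  x=-3.504: |R|=1.06021 >1
Interval (-3.3333, 0).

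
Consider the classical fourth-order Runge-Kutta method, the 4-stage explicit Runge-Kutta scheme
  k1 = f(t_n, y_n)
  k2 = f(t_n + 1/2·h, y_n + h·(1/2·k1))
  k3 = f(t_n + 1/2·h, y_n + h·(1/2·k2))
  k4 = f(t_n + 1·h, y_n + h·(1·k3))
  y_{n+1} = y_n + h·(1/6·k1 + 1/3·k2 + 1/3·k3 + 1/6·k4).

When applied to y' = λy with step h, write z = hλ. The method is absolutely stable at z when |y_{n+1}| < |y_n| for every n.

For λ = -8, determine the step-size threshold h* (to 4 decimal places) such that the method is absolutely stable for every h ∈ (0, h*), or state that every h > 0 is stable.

Set f=λy, z=hλ:
  order 4, 4-stage ⇒ R(z)=1+z+z^2/2+z^3/6+z^4/24
  (e.g. R(-0.64)=0.52810, |R|=0.52810)

Need |R(x)|<1, x<0.
x=-0.64: |R|=0.5281
|R(-3.07)|=1.5212 |R(-1.84)|=0.2921 |R(-1.7)|=0.2742
Bisect:
  x_lo=-3.2130 |R|=1.8609  x_hi=-0.0823 |R|=0.9210
  mid=-1.64765 |R|=0.27131 →hi
  mid=-2.43031 |R|=0.58406 →hi
  mid=-2.82164 |R|=1.05619 →lo
  mid=-2.62597 |R|=0.78519 →hi
  mid=-2.72380 |R|=0.91118 →hi
  mid=-2.77272 |R|=0.98121 →hi
  mid=-2.79718 |R|=1.01807 →lo
  mid=-2.78495 |R|=0.99948 →hi
  mid=-2.79106 |R|=1.00874 →lo
  ...
  [-2.78533,-2.78514] ⇒ x*=-2.7853
Interval (-2.7853, 0).

(-2.7853,0); λ=-8 ⇒ h* = 0.3482.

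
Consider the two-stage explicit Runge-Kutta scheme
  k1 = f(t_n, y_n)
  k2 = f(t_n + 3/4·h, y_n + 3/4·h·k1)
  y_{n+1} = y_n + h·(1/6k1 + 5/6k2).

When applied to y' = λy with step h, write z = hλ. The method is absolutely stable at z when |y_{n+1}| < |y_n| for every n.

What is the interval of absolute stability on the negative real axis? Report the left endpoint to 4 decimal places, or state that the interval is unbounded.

z∈(-1.6000,0).

On y'=λy, z=hλ:
  k1=λy_n ⇒ h·k1=z·y_n;  k2=λ(1+3/4z)y_n ⇒ h·k2=z(1+3/4z)y_n
  y_{n+1}/y_n = 1 + 1/6z + 5/6z(1+3/4z) = 1 + z + 5/8z²
  R(z) = 1 + z + 5/8z².

Boundary: |R(x)|=1, x<0.
x=-1.18: |R|=0.6902
R=1: x+5/8x²=0 ⇒ x=−8/5=-1.6000; min R=1−1/(4·5/8)=0.6000>−1
Confirm numerically:
  x=-1.419: |R|=0.83948 <1
  x=-1.227: |R|=0.71396 <1
  x=-0.647: |R|=0.61463 <1
  x=-2.167: |R|=1.76793 >1
  x=-1.912: |R|=1.37284 >1
So |R|<1 on (-1.6000, 0).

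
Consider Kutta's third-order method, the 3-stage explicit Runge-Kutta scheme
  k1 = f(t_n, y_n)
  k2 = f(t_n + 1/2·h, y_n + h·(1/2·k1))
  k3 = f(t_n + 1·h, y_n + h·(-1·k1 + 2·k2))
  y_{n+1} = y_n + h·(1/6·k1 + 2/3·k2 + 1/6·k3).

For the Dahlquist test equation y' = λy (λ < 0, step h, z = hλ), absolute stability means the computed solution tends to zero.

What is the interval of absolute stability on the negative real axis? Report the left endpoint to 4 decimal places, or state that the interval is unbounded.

(-2.5127, 0).

On y'=λy, z=hλ:
  order 3, 3-stage ⇒ R(z)=1+z+z^2/2+z^3/6
  (e.g. R(-1.26)=0.20040, |R|=0.20040)

Find x<0 with |R(x)|<1.
x=-1.26: |R|=0.2004
|R(-2.34)|=0.7377 |R(-1.68)|=0.0591 |R(-1.65)|=0.0374
Bisect:
  x_lo=-3.0489 |R|=2.1247  x_hi=-0.1668 |R|=0.8463
  mid=-1.60787 |R|=0.00804 →hi
  mid=-2.32839 |R|=0.72154 →hi
  mid=-2.68864 |R|=1.31352 →lo
  mid=-2.50852 |R|=0.99306 →hi
  mid=-2.59858 |R|=1.14681 →lo
  mid=-2.55355 |R|=1.06836 →lo
  mid=-2.53103 |R|=1.03032 →lo
  mid=-2.51977 |R|=1.01159 →lo
  mid=-2.51414 |R|=1.00230 →lo
  mid=-2.51133 |R|=0.99767 →hi
  ...
  [-2.51291,-2.51274] ⇒ x*=-2.5127
So |R|<1 on (-2.5127, 0).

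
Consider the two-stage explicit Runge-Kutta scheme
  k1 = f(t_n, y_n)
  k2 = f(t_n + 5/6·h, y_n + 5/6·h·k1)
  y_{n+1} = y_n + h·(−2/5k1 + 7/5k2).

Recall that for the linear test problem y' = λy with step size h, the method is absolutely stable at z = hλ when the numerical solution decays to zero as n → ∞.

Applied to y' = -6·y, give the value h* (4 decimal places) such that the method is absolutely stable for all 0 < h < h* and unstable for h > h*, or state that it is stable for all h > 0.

Set f=λy, z=hλ:
  k1=λy_n ⇒ h·k1=z·y_n;  k2=λ(1+5/6z)y_n ⇒ h·k2=z(1+5/6z)y_n
  y_{n+1}/y_n = 1 − 2/5z + 7/5z(1+5/6z) = 1 + z + 7/6z²
  ⇒ R(z) = 1 + z + 7/6z².

Solve |R(x)|<1 on ℝ⁻.
x=-1.03: |R|=1.2077
R=1: x+7/6x²=0 ⇒ x=−6/7=-0.8571; min R=1−1/(4·7/6)=0.7857>−1
Confirm numerically:
  x=-0.829: |R|=0.97278 <1
  x=-0.642: |R|=0.83886 <1
  x=-0.536: |R|=0.79918 <1
  x=-1.261: |R|=1.59414 >1
  x=-0.980: |R|=1.14047 >1
Interval (-0.8571, 0).

(-0.8571,0); λ=-6 ⇒ h* = (6/7)/6 = 0.1429.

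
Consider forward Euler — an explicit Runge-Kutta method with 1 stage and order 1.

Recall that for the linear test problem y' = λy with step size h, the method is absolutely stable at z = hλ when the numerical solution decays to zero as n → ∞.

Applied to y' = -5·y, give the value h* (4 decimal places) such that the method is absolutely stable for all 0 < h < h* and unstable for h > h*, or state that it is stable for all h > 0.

On y'=λy, z=hλ:
  order 1, 1-stage ⇒ R(z)=1+z
  (e.g. R(-1.64)=-0.64000, |R|=0.64000)

Need |R(x)|<1, x<0.
x=-1.64: |R|=0.6400
|R(-2.02)|=1.0200 |R(-1.8)|=0.8000 |R(-0.87)|=0.1300
Bisect:
  x_lo=-2.8299 |R|=1.8299  x_hi=-0.1298 |R|=0.8702
  mid=-1.47986 |R|=0.47986 →hi
  mid=-2.15486 |R|=1.15486 →lo
  mid=-1.81736 |R|=0.81736 →hi
  mid=-1.98611 |R|=0.98611 →hi
  mid=-2.07049 |R|=1.07049 →lo
  mid=-2.02830 |R|=1.02830 →lo
  mid=-2.00721 |R|=1.00721 →lo
  ...
  [-2.00012,-1.99996] ⇒ x*=-2.0000
Stable set (-2.0000, 0).

(-2.0000,0); λ=-5 ⇒ h* = 0.4000.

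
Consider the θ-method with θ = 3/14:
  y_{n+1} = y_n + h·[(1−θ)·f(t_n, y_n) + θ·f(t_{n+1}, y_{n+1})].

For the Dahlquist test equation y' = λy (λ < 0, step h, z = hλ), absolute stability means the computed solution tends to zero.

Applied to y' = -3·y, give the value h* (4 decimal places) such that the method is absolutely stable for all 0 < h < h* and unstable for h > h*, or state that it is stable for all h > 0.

(-3.5000,0); λ=-3 ⇒ h* = (7/2)/3 = 1.1667.

Set f=λy, z=hλ:
  y_{n+1} = y_n + z·[11/14·y_n + 3/14·y_{n+1}] ⇒ (1 − 3/14z)y_{n+1} = (1 + 11/14z)y_n
  R(z) = (1 + 11/14z)/(1 − 3/14z).

Need |R(x)|<1, x<0.
x=-0.33: |R|=0.6918
R=−1: 1+11/14x = −1+3/14x ⇒ -4/7x=2 ⇒ x=2/(-4/7)=-3.5000
Confirm numerically:
  x=-3.401: |R|=0.96728 <1
  x=-3.086: |R|=0.85760 <1
  x=-1.524: |R|=0.14883 <1
  x=-3.634: |R|=1.04305 >1
  x=-3.542: |R|=1.01364 >1
Stable set (-3.5000, 0).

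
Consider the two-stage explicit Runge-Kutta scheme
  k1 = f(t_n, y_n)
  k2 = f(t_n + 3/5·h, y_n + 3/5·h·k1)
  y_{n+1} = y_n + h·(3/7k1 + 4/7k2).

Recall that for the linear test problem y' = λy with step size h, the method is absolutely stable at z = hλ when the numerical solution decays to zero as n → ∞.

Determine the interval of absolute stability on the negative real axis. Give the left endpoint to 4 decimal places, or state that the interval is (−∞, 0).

With y'=λy (z=hλ):
  k1=λy_n ⇒ h·k1=z·y_n;  k2=λ(1+3/5z)y_n ⇒ h·k2=z(1+3/5z)y_n
  y_{n+1}/y_n = 1 + 3/7z + 4/7z(1+3/5z) = 1 + z + 12/35z²
  Hence R(z) = 1 + z + 12/35z².

Find x<0 with |R(x)|<1.
x=-1.39: |R|=0.2724
R=1: x+12/35x²=0 ⇒ x=−35/12=-2.9167; min R=1−1/(4·12/35)=0.2708>−1
Confirm numerically:
  x=-2.001: |R|=0.37180 <1
  x=-1.444: |R|=0.27090 <1
  x=-1.376: |R|=0.27316 <1
  x=-1.308: |R|=0.27858 <1
  x=-3.425: |R|=1.59693 >1
  x=-3.411: |R|=1.57812 >1
  x=-3.228: |R|=1.34457 >1
Stable set (-2.9167, 0).

z∈(-2.9167,0).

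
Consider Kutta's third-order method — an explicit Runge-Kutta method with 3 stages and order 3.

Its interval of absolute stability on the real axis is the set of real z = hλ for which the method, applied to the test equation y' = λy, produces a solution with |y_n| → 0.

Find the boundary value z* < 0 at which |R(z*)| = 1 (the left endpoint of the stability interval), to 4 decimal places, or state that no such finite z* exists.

On y'=λy, z=hλ:
  order 3, 3-stage ⇒ R(z)=1+z+z^2/2+z^3/6
  (e.g. R(-0.95)=0.35835, |R|=0.35835)

Boundary: |R(x)|=1, x<0.
x=-0.95: |R|=0.3584
|R(-2.21)|=0.5669 |R(-1.74)|=0.1042 |R(-1.55)|=0.0306
Bisect:
  x_lo=-2.9569 |R|=1.8942  x_hi=-0.3814 |R|=0.6821
  mid=-1.66915 |R|=0.05118 →hi
  mid=-2.31304 |R|=0.70048 →hi
  mid=-2.63498 |R|=1.21259 →lo
  mid=-2.47401 |R|=0.93744 →hi
  mid=-2.55449 |R|=1.06998 →lo
  mid=-2.51425 |R|=1.00248 →lo
  mid=-2.49413 |R|=0.96965 →hi
  mid=-2.50419 |R|=0.98599 →hi
  mid=-2.50922 |R|=0.99422 →hi
  mid=-2.51174 |R|=0.99834 →hi
  ...
  [-2.51284,-2.51268] ⇒ x*=-2.5127
So |R|<1 on (-2.5127, 0).

z* = -2.5127.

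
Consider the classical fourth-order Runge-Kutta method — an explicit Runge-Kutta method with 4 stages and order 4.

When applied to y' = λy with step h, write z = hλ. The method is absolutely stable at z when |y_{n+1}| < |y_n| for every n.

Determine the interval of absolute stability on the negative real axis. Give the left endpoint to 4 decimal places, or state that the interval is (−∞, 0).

With y'=λy (z=hλ):
  order 4, 4-stage ⇒ R(z)=1+z+z^2/2+z^3/6+z^4/24
  (e.g. R(-1.31)=0.29608, |R|=0.29608)

Find x<0 with |R(x)|<1.
x=-1.31: |R|=0.2961
|R(-3.18)|=1.7775 |R(-2.71)|=0.8923 |R(-2.05)|=0.3513
Bisect:
  x_lo=-3.3902 |R|=2.3666  x_hi=-0.3510 |R|=0.7041
  mid=-1.87060 |R|=0.29822 →hi
  mid=-2.63042 |R|=0.79053 →hi
  mid=-3.01034 |R|=1.39581 →lo
  mid=-2.82038 |R|=1.05420 →lo
  mid=-2.72540 |R|=0.91339 →hi
  mid=-2.77289 |R|=0.98146 →hi
  mid=-2.79664 |R|=1.01724 →lo
  mid=-2.78476 |R|=0.99920 →hi
  mid=-2.79070 |R|=1.00818 →lo
  mid=-2.78773 |R|=1.00368 →lo
  ...
  [-2.78532,-2.78513] ⇒ x*=-2.7853
Interval (-2.7853, 0).

z∈(-2.7853,0).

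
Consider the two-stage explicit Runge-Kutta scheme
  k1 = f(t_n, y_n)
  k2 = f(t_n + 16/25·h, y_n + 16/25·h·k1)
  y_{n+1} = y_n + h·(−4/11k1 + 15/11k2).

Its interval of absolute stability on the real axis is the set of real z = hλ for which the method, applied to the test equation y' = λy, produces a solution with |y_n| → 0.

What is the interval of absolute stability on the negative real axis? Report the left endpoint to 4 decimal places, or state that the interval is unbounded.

(-1.1458, 0).

On y'=λy, z=hλ:
  k1=λy_n ⇒ h·k1=z·y_n;  k2=λ(1+16/25z)y_n ⇒ h·k2=z(1+16/25z)y_n
  y_{n+1}/y_n = 1 − 4/11z + 15/11z(1+16/25z) = 1 + z + 48/55z²
  ⇒ R(z) = 1 + z + 48/55z².

Solve |R(x)|<1 on ℝ⁻.
x=-0.95: |R|=0.8376
R=1: x+48/55x²=0 ⇒ x=−55/48=-1.1458; min R=1−1/(4·48/55)=0.7135>−1
Confirm numerically:
  x=-1.105: |R|=0.96062 <1
  x=-1.017: |R|=0.88565 <1
  x=-1.005: |R|=0.87648 <1
  x=-0.814: |R|=0.76427 <1
  x=-1.443: |R|=1.37424 >1
  x=-1.233: |R|=1.09380 >1
  x=-1.172: |R|=1.02676 >1
Interval (-1.1458, 0).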